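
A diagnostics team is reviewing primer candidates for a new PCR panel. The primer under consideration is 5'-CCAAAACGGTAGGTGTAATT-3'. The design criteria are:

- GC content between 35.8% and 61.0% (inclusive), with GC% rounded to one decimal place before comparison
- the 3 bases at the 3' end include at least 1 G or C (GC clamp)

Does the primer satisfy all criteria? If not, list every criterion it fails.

Fails: GC clamp.

Base counts: A=7, T=5, G=5, C=3 (length 20).
GC content: GC 8/20 = 40.0% ✓
GC clamp: 3' end ATT has 0 G/C, need ≥1 ✗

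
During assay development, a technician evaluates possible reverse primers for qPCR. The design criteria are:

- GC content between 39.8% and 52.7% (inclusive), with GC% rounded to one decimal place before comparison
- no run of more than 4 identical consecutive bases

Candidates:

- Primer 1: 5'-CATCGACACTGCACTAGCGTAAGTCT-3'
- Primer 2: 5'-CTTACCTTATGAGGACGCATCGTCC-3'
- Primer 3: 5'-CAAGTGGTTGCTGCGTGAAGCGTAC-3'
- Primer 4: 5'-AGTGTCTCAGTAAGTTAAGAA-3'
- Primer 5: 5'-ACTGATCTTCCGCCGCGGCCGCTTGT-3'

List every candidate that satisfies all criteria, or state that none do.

Primer 1 and Primer 2.

Primer 1 (26 nt, A=7 T=6 G=5 C=8): GC 13/26 = 50.0% ✓; longest run = 2 ✓ — passes.
Primer 2 (25 nt, A=5 T=7 G=5 C=8): GC 13/25 = 52.0% ✓; longest run = 2 ✓ — passes.
Primer 3 (25 nt, A=5 T=6 G=9 C=5): GC 14/25 = 56.0%, outside 39.8–52.7% ✗; longest run = 2 ✓ — fails.
Primer 4 (21 nt, A=8 T=6 G=5 C=2): GC 7/21 = 33.3%, outside 39.8–52.7% ✗; longest run = 2 ✓ — fails.
Primer 5 (26 nt, A=2 T=7 G=7 C=10): GC 17/26 = 65.4%, outside 39.8–52.7% ✗; longest run = 2 ✓ — fails.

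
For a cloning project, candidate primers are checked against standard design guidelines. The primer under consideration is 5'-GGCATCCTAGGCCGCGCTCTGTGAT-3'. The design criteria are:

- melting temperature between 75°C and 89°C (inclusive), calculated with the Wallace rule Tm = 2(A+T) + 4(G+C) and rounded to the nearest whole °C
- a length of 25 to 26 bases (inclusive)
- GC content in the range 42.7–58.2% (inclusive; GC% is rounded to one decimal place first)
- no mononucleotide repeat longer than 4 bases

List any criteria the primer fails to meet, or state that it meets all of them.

Base counts: A=3, T=6, G=8, C=8 (length 25).
Tm: Tm = 2·9 + 4·16 = 82°C ✓
length: length 25 ✓
GC content: GC 16/25 = 64.0%, outside 42.7–58.2% ✗
homopolymer run: longest run = 2 ✓

Fails: GC content.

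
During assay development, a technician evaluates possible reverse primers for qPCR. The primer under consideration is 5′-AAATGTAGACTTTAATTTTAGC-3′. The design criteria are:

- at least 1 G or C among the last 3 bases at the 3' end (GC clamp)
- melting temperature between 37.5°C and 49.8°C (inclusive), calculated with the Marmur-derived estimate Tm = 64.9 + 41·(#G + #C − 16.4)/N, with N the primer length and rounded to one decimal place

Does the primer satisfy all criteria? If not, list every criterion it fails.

Meets all criteria.

Base counts: A=8, T=9, G=3, C=2 (length 22).
GC clamp: 3' end AGC has 2 G/C ✓
Tm: Tm = 64.9 + 41·(5 − 16.4)/22 = 43.7°C ✓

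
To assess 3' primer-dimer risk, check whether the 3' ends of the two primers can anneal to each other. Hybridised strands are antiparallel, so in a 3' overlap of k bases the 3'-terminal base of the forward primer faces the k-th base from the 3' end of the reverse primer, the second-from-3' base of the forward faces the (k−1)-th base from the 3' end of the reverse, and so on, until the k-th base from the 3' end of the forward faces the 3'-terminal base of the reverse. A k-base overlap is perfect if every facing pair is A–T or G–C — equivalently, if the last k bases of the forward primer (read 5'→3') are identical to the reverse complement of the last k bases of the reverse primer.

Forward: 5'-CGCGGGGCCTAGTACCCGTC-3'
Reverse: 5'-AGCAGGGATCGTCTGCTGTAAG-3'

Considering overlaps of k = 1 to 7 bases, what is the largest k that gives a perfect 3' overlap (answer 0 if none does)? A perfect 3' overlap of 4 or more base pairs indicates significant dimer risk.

Longest perfect overlap: 1 complementary base pair; below the dimer-risk threshold (threshold 4).

Last 7 bases (5'→3') — forward …ACCCGTC, reverse …CTGTAAG.
Reverse complement of the reverse primer's last 7 bases: CTTACAG; its first k bases are the reverse complement of the reverse primer's last k bases, so a perfect k-base overlap needs the forward primer's last k bases to equal them.
Comparing (forward last k vs required): k=1: C vs C ✓; k=2: TC vs CT ✗; k=3: GTC vs CTT ✗; k=4: CGTC vs CTTA ✗; k=5: CCGTC vs CTTAC ✗; k=6: CCCGTC vs CTTACA ✗; k=7: ACCCGTC vs CTTACAG ✗.
Only k = 1 is perfect, so the longest perfect 3' overlap is 1.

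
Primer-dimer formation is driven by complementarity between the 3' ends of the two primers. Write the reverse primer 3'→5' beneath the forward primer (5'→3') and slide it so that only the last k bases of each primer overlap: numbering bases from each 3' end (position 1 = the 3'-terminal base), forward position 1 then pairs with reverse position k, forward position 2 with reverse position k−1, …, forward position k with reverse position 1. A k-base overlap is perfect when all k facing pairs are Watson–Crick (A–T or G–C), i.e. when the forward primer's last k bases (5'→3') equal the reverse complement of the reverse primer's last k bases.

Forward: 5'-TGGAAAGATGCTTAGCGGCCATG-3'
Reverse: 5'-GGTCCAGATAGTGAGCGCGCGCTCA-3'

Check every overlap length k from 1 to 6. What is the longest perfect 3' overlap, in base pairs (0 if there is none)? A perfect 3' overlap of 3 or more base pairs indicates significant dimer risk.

Longest perfect overlap: 2 complementary base pairs; below the dimer-risk threshold (threshold 3).

Last 6 bases (5'→3') — forward …GCCATG, reverse …CGCTCA.
Reverse complement of the reverse primer's last 6 bases: TGAGCG; its first k bases are the reverse complement of the reverse primer's last k bases, so a perfect k-base overlap needs the forward primer's last k bases to equal them.
Comparing (forward last k vs required): k=1: G vs T ✗; k=2: TG vs TG ✓; k=3: ATG vs TGA ✗; k=4: CATG vs TGAG ✗; k=5: CCATG vs TGAGC ✗; k=6: GCCATG vs TGAGCG ✗.
Only k = 2 is perfect, so the longest perfect 3' overlap is 2.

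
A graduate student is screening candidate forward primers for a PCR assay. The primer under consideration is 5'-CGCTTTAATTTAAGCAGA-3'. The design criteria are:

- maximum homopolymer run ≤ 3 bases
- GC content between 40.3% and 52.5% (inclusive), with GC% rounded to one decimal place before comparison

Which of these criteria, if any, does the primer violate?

Fails: GC content.

Base counts: A=6, T=6, G=3, C=3 (length 18).
homopolymer run: longest run = 3 ✓
GC content: GC 6/18 = 33.3%, outside 40.3–52.5% ✗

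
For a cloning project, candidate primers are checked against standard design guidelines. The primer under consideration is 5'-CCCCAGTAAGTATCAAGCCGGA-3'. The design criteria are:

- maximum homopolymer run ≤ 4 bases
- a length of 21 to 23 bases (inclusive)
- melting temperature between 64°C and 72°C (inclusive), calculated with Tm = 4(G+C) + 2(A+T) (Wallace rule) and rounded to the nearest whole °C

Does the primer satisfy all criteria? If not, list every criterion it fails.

Meets all criteria.

Base counts: A=7, T=3, G=5, C=7 (length 22).
homopolymer run: longest run = 4 ✓
length: length 22 ✓
Tm: Tm = 2·10 + 4·12 = 68°C ✓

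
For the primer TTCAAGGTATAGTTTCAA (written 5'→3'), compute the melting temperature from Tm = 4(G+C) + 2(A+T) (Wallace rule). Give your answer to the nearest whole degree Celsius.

Base counts: A=6, T=7, G=3, C=2 (length 18).
Tm = 2·(6+7) + 4·(3+2) = 2·13 + 4·5 = 26 + 20 = 46°C.

46°C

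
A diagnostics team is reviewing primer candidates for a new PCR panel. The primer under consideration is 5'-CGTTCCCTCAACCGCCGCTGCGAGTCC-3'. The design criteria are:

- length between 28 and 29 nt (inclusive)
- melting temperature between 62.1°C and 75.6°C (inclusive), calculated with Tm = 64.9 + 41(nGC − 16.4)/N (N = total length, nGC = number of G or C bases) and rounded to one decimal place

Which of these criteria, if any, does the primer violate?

Fails: length.

Base counts: A=3, T=5, G=6, C=13 (length 27).
length: length 27, outside 28–29 ✗
Tm: Tm = 64.9 + 41·(19 − 16.4)/27 = 68.8°C ✓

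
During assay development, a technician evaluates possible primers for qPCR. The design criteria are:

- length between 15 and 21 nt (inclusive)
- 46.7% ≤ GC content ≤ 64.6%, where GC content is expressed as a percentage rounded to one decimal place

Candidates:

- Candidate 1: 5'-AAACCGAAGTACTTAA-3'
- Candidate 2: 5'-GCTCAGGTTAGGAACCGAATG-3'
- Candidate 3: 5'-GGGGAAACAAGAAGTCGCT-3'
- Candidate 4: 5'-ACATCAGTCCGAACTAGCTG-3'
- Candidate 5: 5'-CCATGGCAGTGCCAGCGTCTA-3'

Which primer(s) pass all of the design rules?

Candidate 2, Candidate 3, Candidate 4 and Candidate 5.

Candidate 1 (16 nt, A=8 T=3 G=2 C=3): length 16 ✓; GC 5/16 = 31.3%, outside 46.7–64.6% ✗ — fails.
Candidate 2 (21 nt, A=6 T=4 G=7 C=4): length 21 ✓; GC 11/21 = 52.4% ✓ — passes.
Candidate 3 (19 nt, A=7 T=2 G=7 C=3): length 19 ✓; GC 10/19 = 52.6% ✓ — passes.
Candidate 4 (20 nt, A=6 T=4 G=4 C=6): length 20 ✓; GC 10/20 = 50.0% ✓ — passes.
Candidate 5 (21 nt, A=4 T=4 G=6 C=7): length 21 ✓; GC 13/21 = 61.9% ✓ — passes.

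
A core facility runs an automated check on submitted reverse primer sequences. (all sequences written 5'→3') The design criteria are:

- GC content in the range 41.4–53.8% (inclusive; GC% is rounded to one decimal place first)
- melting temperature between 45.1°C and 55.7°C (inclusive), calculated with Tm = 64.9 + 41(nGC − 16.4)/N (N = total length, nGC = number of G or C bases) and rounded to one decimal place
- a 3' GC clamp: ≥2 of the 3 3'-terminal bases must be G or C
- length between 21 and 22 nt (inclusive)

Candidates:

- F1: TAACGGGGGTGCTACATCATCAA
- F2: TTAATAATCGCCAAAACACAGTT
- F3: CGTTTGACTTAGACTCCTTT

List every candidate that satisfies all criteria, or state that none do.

F1 (23 nt, A=7 T=5 G=6 C=5): GC 11/23 = 47.8% ✓; Tm = 64.9 + 41·(11 − 16.4)/23 = 55.3°C ✓; 3' end CAA has 1 G/C, need ≥2 ✗; length 23, outside 21–22 ✗ — fails.
F2 (23 nt, A=10 T=6 G=2 C=5): GC 7/23 = 30.4%, outside 41.4–53.8% ✗; Tm = 64.9 + 41·(7 − 16.4)/23 = 48.1°C ✓; 3' end GTT has 1 G/C, need ≥2 ✗; length 23, outside 21–22 ✗ — fails.
F3 (20 nt, A=3 T=9 G=3 C=5): GC 8/20 = 40.0%, outside 41.4–53.8% ✗; Tm = 64.9 + 41·(8 − 16.4)/20 = 47.7°C ✓; 3' end TTT has 0 G/C, need ≥2 ✗; length 20, outside 21–22 ✗ — fails.

None of the candidates satisfy all criteria.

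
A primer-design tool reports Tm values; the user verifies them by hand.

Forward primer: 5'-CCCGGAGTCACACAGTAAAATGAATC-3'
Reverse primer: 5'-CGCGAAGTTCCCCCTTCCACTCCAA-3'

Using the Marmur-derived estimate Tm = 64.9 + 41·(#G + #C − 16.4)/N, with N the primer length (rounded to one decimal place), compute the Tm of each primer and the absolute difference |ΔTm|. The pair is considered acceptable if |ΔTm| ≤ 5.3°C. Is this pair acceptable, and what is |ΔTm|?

Forward: G+C = 12, N = 26 → Tm = 64.9 + 41·(12 − 16.4)/26 = 58.0°C.
Reverse: G+C = 15, N = 25 → Tm = 64.9 + 41·(15 − 16.4)/25 = 62.6°C.
|ΔTm| = |58.0 − 62.6| = 4.6°C, ≤ 5.3°C.

|ΔTm| = 4.6°C; the pair is acceptable.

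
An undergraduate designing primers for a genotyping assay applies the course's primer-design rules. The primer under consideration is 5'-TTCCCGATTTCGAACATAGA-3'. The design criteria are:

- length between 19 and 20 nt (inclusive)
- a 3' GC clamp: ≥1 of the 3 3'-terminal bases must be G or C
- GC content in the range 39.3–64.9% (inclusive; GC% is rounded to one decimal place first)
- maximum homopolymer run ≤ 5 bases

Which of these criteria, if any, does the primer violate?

Base counts: A=6, T=6, G=3, C=5 (length 20).
length: length 20 ✓
GC clamp: 3' end AGA has 1 G/C ✓
GC content: GC 8/20 = 40.0% ✓
homopolymer run: longest run = 3 ✓

Meets all criteria.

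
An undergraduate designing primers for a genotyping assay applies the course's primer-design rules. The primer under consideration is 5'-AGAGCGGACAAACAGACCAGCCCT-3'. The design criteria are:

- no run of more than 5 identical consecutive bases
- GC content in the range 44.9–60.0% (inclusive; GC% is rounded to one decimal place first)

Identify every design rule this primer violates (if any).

Base counts: A=9, T=1, G=6, C=8 (length 24).
homopolymer run: longest run = 3 ✓
GC content: GC 14/24 = 58.3% ✓

Meets all criteria.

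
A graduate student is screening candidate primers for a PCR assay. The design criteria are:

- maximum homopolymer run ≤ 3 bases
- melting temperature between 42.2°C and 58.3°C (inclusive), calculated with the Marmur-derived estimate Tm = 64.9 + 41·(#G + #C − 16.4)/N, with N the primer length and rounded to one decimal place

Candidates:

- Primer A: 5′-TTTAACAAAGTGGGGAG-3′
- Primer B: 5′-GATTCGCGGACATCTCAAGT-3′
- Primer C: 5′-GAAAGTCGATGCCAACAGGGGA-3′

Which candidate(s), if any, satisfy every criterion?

Primer A (17 nt, A=6 T=4 G=6 C=1): longest run = 4, exceeds 3 ✗; Tm = 64.9 + 41·(7 − 16.4)/17 = 42.2°C ✓ — fails.
Primer B (20 nt, A=5 T=5 G=5 C=5): longest run = 2 ✓; Tm = 64.9 + 41·(10 − 16.4)/20 = 51.8°C ✓ — passes.
Primer C (22 nt, A=8 T=2 G=8 C=4): longest run = 4, exceeds 3 ✗; Tm = 64.9 + 41·(12 − 16.4)/22 = 56.7°C ✓ — fails.

Primer B only.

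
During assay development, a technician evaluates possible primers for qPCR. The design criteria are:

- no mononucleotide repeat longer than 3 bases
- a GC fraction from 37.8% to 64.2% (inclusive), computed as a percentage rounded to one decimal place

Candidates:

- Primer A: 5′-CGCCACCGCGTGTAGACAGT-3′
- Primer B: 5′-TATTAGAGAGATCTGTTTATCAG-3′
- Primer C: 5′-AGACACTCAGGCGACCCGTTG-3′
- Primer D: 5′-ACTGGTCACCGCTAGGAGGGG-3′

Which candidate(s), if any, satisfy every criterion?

Primer C only.

Primer A (20 nt, A=4 T=3 G=6 C=7): longest run = 2 ✓; GC 13/20 = 65.0%, outside 37.8–64.2% ✗ — fails.
Primer B (23 nt, A=7 T=9 G=5 C=2): longest run = 3 ✓; GC 7/23 = 30.4%, outside 37.8–64.2% ✗ — fails.
Primer C (21 nt, A=5 T=3 G=6 C=7): longest run = 3 ✓; GC 13/21 = 61.9% ✓ — passes.
Primer D (21 nt, A=4 T=3 G=9 C=5): longest run = 4, exceeds 3 ✗; GC 14/21 = 66.7%, outside 37.8–64.2% ✗ — fails.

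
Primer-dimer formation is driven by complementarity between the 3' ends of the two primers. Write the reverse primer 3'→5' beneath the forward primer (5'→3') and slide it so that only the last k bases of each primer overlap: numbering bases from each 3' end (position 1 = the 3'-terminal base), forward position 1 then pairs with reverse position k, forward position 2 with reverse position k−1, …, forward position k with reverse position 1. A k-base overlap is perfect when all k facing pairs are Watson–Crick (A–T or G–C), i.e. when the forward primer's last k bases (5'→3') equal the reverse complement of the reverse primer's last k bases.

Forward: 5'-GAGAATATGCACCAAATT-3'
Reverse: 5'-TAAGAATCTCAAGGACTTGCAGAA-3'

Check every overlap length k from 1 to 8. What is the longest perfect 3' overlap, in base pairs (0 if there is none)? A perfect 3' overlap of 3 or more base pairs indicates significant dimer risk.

Last 8 bases (5'→3') — forward …ACCAAATT, reverse …TTGCAGAA.
Reverse complement of the reverse primer's last 8 bases: TTCTGCAA; its first k bases are the reverse complement of the reverse primer's last k bases, so a perfect k-base overlap needs the forward primer's last k bases to equal them.
Comparing (forward last k vs required): k=1: T vs T ✓; k=2: TT vs TT ✓; k=3: ATT vs TTC ✗; k=4: AATT vs TTCT ✗; k=5: AAATT vs TTCTG ✗; k=6: CAAATT vs TTCTGC ✗; k=7: CCAAATT vs TTCTGCA ✗; k=8: ACCAAATT vs TTCTGCAA ✗.
Perfect overlaps at k = 1, 2; the largest is 2.

Longest perfect overlap: 2 complementary base pairs; below the dimer-risk threshold (threshold 3).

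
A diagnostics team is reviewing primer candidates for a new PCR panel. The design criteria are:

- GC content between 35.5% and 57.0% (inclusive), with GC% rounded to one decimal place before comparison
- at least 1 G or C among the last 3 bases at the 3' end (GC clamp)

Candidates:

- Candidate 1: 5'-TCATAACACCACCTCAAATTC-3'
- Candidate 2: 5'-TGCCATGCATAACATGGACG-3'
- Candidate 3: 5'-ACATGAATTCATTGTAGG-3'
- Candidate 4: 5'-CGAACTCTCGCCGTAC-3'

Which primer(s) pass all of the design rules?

Candidate 1 (21 nt, A=8 T=5 G=0 C=8): GC 8/21 = 38.1% ✓; 3' end TTC has 1 G/C ✓ — passes.
Candidate 2 (20 nt, A=6 T=4 G=5 C=5): GC 10/20 = 50.0% ✓; 3' end ACG has 2 G/C ✓ — passes.
Candidate 3 (18 nt, A=6 T=6 G=4 C=2): GC 6/18 = 33.3%, outside 35.5–57.0% ✗; 3' end AGG has 2 G/C ✓ — fails.
Candidate 4 (16 nt, A=3 T=3 G=3 C=7): GC 10/16 = 62.5%, outside 35.5–57.0% ✗; 3' end TAC has 1 G/C ✓ — fails.

Candidate 1 and Candidate 2.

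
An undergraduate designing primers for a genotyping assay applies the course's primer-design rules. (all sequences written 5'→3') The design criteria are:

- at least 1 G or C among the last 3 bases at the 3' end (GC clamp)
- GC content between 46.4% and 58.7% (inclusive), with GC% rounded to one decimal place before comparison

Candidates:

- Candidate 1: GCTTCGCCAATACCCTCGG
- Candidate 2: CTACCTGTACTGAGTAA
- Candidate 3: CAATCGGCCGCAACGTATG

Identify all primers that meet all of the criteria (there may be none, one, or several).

Candidate 3 only.

Candidate 1 (19 nt, A=3 T=4 G=4 C=8): 3' end CGG has 3 G/C ✓; GC 12/19 = 63.2%, outside 46.4–58.7% ✗ — fails.
Candidate 2 (17 nt, A=5 T=5 G=3 C=4): 3' end TAA has 0 G/C, need ≥1 ✗; GC 7/17 = 41.2%, outside 46.4–58.7% ✗ — fails.
Candidate 3 (19 nt, A=5 T=3 G=5 C=6): 3' end ATG has 1 G/C ✓; GC 11/19 = 57.9% ✓ — passes.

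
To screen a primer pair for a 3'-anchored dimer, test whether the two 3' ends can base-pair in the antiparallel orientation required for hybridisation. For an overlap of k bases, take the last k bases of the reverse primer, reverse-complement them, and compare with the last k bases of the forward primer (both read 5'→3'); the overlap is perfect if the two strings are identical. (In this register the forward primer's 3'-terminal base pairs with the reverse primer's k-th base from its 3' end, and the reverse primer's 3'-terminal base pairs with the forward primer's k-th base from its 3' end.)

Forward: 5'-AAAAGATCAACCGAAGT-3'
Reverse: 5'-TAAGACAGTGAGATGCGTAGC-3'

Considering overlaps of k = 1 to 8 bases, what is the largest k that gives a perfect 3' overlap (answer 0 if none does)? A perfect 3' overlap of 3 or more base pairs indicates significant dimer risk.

Last 8 bases (5'→3') — forward …ACCGAAGT, reverse …TGCGTAGC.
Reverse complement of the reverse primer's last 8 bases: GCTACGCA; its first k bases are the reverse complement of the reverse primer's last k bases, so a perfect k-base overlap needs the forward primer's last k bases to equal them.
Comparing (forward last k vs required): k=1: T vs G ✗; k=2: GT vs GC ✗; k=3: AGT vs GCT ✗; k=4: AAGT vs GCTA ✗; k=5: GAAGT vs GCTAC ✗; k=6: CGAAGT vs GCTACG ✗; k=7: CCGAAGT vs GCTACGC ✗; k=8: ACCGAAGT vs GCTACGCA ✗.
No overlap length from 1 to 8 is perfect, so the longest perfect 3' overlap is 0.

Longest perfect overlap: 0 complementary base pairs; below the dimer-risk threshold (threshold 3).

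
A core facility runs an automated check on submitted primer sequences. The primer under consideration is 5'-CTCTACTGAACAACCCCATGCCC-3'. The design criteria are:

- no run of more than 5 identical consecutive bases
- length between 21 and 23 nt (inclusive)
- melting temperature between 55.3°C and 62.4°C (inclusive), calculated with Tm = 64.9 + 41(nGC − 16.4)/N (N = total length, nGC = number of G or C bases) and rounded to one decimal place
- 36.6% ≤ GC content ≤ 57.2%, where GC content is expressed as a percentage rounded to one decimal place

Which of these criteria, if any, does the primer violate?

Meets all criteria.

Base counts: A=6, T=4, G=2, C=11 (length 23).
homopolymer run: longest run = 4 ✓
length: length 23 ✓
Tm: Tm = 64.9 + 41·(13 − 16.4)/23 = 58.8°C ✓
GC content: GC 13/23 = 56.5% ✓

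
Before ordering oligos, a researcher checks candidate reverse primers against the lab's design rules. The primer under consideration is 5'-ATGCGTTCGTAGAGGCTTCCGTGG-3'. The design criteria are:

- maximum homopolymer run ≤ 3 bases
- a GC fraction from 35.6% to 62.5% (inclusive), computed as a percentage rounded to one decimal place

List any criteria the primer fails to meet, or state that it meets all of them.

Meets all criteria.

Base counts: A=3, T=7, G=9, C=5 (length 24).
homopolymer run: longest run = 2 ✓
GC content: GC 14/24 = 58.3% ✓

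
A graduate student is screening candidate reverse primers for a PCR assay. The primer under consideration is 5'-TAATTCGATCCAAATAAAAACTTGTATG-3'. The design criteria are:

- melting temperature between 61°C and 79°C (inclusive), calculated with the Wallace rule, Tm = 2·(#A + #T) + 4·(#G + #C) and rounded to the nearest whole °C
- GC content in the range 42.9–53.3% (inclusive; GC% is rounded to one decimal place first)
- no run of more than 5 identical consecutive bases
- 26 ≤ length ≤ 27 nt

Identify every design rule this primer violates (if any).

Fails: GC content, length.

Base counts: A=12, T=9, G=3, C=4 (length 28).
Tm: Tm = 2·21 + 4·7 = 70°C ✓
GC content: GC 7/28 = 25.0%, outside 42.9–53.3% ✗
homopolymer run: longest run = 5 ✓
length: length 28, outside 26–27 ✗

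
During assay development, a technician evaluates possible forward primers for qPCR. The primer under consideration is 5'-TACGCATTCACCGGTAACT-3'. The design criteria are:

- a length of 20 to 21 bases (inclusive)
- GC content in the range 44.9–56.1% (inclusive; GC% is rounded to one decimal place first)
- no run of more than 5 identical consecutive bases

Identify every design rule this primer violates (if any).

Base counts: A=5, T=5, G=3, C=6 (length 19).
length: length 19, outside 20–21 ✗
GC content: GC 9/19 = 47.4% ✓
homopolymer run: longest run = 2 ✓

Fails: length.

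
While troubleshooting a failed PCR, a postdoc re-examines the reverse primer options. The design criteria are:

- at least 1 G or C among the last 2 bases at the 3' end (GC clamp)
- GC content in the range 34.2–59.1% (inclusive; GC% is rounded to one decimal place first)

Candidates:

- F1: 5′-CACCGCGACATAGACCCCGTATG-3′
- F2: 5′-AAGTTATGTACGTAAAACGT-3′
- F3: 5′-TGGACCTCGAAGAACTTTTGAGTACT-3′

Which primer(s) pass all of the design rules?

F3 only.

F1 (23 nt, A=6 T=3 G=5 C=9): 3' end TG has 1 G/C ✓; GC 14/23 = 60.9%, outside 34.2–59.1% ✗ — fails.
F2 (20 nt, A=8 T=6 G=4 C=2): 3' end GT has 1 G/C ✓; GC 6/20 = 30.0%, outside 34.2–59.1% ✗ — fails.
F3 (26 nt, A=7 T=8 G=6 C=5): 3' end CT has 1 G/C ✓; GC 11/26 = 42.3% ✓ — passes.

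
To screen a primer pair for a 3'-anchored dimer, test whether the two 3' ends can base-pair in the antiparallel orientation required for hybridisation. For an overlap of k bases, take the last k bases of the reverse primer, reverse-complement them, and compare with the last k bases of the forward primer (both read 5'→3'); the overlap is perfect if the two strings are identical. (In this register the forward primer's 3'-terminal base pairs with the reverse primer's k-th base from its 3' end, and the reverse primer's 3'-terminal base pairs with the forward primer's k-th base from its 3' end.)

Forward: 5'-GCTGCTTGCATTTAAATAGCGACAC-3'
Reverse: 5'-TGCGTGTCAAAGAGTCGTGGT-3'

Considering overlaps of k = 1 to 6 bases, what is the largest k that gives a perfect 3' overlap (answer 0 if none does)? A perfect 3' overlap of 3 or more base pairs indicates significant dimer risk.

Last 6 bases (5'→3') — forward …CGACAC, reverse …CGTGGT.
Reverse complement of the reverse primer's last 6 bases: ACCACG; its first k bases are the reverse complement of the reverse primer's last k bases, so a perfect k-base overlap needs the forward primer's last k bases to equal them.
Comparing (forward last k vs required): k=1: C vs A ✗; k=2: AC vs AC ✓; k=3: CAC vs ACC ✗; k=4: ACAC vs ACCA ✗; k=5: GACAC vs ACCAC ✗; k=6: CGACAC vs ACCACG ✗.
Only k = 2 is perfect, so the longest perfect 3' overlap is 2.

Longest perfect overlap: 2 complementary base pairs; below the dimer-risk threshold (threshold 3).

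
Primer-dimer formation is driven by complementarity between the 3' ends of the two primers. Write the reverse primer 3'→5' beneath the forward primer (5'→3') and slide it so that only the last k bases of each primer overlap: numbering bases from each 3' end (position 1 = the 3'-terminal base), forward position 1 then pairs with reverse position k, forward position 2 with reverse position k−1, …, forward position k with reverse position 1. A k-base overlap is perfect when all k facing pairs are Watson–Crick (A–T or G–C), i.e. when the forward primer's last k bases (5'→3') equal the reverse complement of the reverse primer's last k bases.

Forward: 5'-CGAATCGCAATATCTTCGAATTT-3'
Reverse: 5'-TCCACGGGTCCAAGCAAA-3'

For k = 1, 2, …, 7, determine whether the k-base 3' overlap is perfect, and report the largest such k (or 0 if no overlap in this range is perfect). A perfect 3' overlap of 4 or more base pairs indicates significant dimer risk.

Last 7 bases (5'→3') — forward …CGAATTT, reverse …AAGCAAA.
Reverse complement of the reverse primer's last 7 bases: TTTGCTT; its first k bases are the reverse complement of the reverse primer's last k bases, so a perfect k-base overlap needs the forward primer's last k bases to equal them.
Comparing (forward last k vs required): k=1: T vs T ✓; k=2: TT vs TT ✓; k=3: TTT vs TTT ✓; k=4: ATTT vs TTTG ✗; k=5: AATTT vs TTTGC ✗; k=6: GAATTT vs TTTGCT ✗; k=7: CGAATTT vs TTTGCTT ✗.
Perfect overlaps at k = 1, 2, 3; the largest is 3.

Longest perfect overlap: 3 complementary base pairs; below the dimer-risk threshold (threshold 4).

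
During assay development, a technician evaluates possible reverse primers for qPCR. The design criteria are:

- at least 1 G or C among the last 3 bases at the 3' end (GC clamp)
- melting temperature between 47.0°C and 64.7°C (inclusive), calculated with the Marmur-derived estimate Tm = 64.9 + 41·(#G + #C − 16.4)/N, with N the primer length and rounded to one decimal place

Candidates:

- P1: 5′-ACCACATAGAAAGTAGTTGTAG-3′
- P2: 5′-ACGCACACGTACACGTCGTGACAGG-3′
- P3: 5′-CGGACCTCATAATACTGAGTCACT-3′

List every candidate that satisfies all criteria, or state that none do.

P1 (22 nt, A=9 T=5 G=5 C=3): 3' end TAG has 1 G/C ✓; Tm = 64.9 + 41·(8 − 16.4)/22 = 49.2°C ✓ — passes.
P2 (25 nt, A=7 T=3 G=7 C=8): 3' end AGG has 2 G/C ✓; Tm = 64.9 + 41·(15 − 16.4)/25 = 62.6°C ✓ — passes.
P3 (24 nt, A=7 T=6 G=4 C=7): 3' end ACT has 1 G/C ✓; Tm = 64.9 + 41·(11 − 16.4)/24 = 55.7°C ✓ — passes.

P1, P2 and P3.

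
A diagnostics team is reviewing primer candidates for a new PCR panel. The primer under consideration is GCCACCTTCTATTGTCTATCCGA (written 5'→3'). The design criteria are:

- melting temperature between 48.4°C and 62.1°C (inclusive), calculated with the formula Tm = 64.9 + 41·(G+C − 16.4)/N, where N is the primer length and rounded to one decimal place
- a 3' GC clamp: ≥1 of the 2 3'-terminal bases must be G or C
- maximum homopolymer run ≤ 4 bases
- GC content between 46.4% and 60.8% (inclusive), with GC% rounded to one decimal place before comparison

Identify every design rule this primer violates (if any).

Meets all criteria.

Base counts: A=4, T=8, G=3, C=8 (length 23).
Tm: Tm = 64.9 + 41·(11 − 16.4)/23 = 55.3°C ✓
GC clamp: 3' end GA has 1 G/C ✓
homopolymer run: longest run = 2 ✓
GC content: GC 11/23 = 47.8% ✓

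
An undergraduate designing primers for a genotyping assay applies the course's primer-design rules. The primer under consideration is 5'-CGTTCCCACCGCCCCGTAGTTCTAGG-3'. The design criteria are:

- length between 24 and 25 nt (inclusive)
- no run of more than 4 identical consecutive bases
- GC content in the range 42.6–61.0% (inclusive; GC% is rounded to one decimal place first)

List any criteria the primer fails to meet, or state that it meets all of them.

Base counts: A=3, T=6, G=6, C=11 (length 26).
length: length 26, outside 24–25 ✗
homopolymer run: longest run = 4 ✓
GC content: GC 17/26 = 65.4%, outside 42.6–61.0% ✗

Fails: length, GC content.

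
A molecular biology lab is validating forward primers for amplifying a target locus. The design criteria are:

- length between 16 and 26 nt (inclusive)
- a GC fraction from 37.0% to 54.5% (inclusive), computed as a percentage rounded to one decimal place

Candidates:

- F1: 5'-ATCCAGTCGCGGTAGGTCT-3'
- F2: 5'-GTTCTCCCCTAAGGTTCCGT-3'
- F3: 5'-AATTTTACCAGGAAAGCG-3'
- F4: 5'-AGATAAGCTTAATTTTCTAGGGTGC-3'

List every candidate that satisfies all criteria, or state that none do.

F1 (19 nt, A=3 T=5 G=6 C=5): length 19 ✓; GC 11/19 = 57.9%, outside 37.0–54.5% ✗ — fails.
F2 (20 nt, A=2 T=7 G=4 C=7): length 20 ✓; GC 11/20 = 55.0%, outside 37.0–54.5% ✗ — fails.
F3 (18 nt, A=7 T=4 G=4 C=3): length 18 ✓; GC 7/18 = 38.9% ✓ — passes.
F4 (25 nt, A=7 T=9 G=6 C=3): length 25 ✓; GC 9/25 = 36.0%, outside 37.0–54.5% ✗ — fails.

F3 only.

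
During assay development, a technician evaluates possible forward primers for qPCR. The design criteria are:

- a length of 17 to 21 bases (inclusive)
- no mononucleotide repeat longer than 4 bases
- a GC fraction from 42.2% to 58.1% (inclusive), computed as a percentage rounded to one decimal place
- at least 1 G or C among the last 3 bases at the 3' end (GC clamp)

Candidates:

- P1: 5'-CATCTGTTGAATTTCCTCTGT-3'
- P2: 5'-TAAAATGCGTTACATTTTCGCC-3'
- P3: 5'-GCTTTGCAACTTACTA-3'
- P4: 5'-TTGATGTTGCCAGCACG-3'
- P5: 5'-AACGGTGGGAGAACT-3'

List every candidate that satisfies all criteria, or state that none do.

P1 (21 nt, A=3 T=10 G=3 C=5): length 21 ✓; longest run = 3 ✓; GC 8/21 = 38.1%, outside 42.2–58.1% ✗; 3' end TGT has 1 G/C ✓ — fails.
P2 (22 nt, A=6 T=8 G=3 C=5): length 22, outside 17–21 ✗; longest run = 4 ✓; GC 8/22 = 36.4%, outside 42.2–58.1% ✗; 3' end GCC has 3 G/C ✓ — fails.
P3 (16 nt, A=4 T=6 G=2 C=4): length 16, outside 17–21 ✗; longest run = 3 ✓; GC 6/16 = 37.5%, outside 42.2–58.1% ✗; 3' end CTA has 1 G/C ✓ — fails.
P4 (17 nt, A=3 T=5 G=5 C=4): length 17 ✓; longest run = 2 ✓; GC 9/17 = 52.9% ✓; 3' end ACG has 2 G/C ✓ — passes.
P5 (15 nt, A=5 T=2 G=6 C=2): length 15, outside 17–21 ✗; longest run = 3 ✓; GC 8/15 = 53.3% ✓; 3' end ACT has 1 G/C ✓ — fails.

P4 only.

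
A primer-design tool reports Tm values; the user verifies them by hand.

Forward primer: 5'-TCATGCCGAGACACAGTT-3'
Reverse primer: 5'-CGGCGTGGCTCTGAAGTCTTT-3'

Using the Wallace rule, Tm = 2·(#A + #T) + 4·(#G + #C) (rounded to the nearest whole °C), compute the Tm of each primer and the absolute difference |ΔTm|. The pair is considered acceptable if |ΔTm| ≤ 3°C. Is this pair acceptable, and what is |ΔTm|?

Forward: A=5 T=4 G=4 C=5 → Tm = 2·9 + 4·9 = 54°C.
Reverse: A=2 T=7 G=7 C=5 → Tm = 2·9 + 4·12 = 66°C.
|ΔTm| = |54 − 66| = 12°C, > 3°C.

|ΔTm| = 12°C; the pair is not acceptable.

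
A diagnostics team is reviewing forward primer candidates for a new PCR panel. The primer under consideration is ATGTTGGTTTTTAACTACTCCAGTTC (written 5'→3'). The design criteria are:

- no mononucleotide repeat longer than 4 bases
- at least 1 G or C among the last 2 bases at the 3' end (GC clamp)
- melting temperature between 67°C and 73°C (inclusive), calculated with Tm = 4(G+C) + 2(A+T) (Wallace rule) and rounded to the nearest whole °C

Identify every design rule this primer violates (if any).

Fails: homopolymer run.

Base counts: A=5, T=12, G=4, C=5 (length 26).
homopolymer run: longest run = 5, exceeds 4 ✗
GC clamp: 3' end TC has 1 G/C ✓
Tm: Tm = 2·17 + 4·9 = 70°C ✓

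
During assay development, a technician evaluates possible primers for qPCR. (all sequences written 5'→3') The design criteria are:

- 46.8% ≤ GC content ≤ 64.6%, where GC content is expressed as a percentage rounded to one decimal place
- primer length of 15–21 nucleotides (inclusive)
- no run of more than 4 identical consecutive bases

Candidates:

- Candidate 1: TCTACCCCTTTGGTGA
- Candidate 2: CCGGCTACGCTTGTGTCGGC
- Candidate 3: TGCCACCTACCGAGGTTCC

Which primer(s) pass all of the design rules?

Candidate 1 (16 nt, A=2 T=6 G=3 C=5): GC 8/16 = 50.0% ✓; length 16 ✓; longest run = 4 ✓ — passes.
Candidate 2 (20 nt, A=1 T=5 G=7 C=7): GC 14/20 = 70.0%, outside 46.8–64.6% ✗; length 20 ✓; longest run = 2 ✓ — fails.
Candidate 3 (19 nt, A=3 T=4 G=4 C=8): GC 12/19 = 63.2% ✓; length 19 ✓; longest run = 2 ✓ — passes.

Candidate 1 and Candidate 3.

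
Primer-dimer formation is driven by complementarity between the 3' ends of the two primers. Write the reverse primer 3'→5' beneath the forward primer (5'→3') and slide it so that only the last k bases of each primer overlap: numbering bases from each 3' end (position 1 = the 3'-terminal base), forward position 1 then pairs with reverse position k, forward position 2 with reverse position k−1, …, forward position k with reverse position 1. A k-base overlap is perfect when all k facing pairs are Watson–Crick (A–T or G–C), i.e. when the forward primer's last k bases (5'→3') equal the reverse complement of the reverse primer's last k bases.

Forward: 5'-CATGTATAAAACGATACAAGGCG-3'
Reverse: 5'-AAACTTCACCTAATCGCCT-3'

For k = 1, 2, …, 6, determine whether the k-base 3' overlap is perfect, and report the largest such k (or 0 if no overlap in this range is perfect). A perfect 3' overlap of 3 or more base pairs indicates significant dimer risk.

Last 6 bases (5'→3') — forward …AAGGCG, reverse …TCGCCT.
Reverse complement of the reverse primer's last 6 bases: AGGCGA; its first k bases are the reverse complement of the reverse primer's last k bases, so a perfect k-base overlap needs the forward primer's last k bases to equal them.
Comparing (forward last k vs required): k=1: G vs A ✗; k=2: CG vs AG ✗; k=3: GCG vs AGG ✗; k=4: GGCG vs AGGC ✗; k=5: AGGCG vs AGGCG ✓; k=6: AAGGCG vs AGGCGA ✗.
Only k = 5 is perfect, so the longest perfect 3' overlap is 5.

Longest perfect overlap: 5 complementary base pairs; significant dimer risk (threshold 3).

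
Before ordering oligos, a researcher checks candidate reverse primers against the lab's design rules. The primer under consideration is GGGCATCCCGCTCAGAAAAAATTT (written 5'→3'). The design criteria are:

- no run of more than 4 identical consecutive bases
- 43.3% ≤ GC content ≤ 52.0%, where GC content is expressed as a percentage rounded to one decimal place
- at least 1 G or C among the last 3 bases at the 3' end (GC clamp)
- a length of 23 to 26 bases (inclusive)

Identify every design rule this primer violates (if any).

Fails: homopolymer run, GC clamp.

Base counts: A=8, T=5, G=5, C=6 (length 24).
homopolymer run: longest run = 6, exceeds 4 ✗
GC content: GC 11/24 = 45.8% ✓
GC clamp: 3' end TTT has 0 G/C, need ≥1 ✗
length: length 24 ✓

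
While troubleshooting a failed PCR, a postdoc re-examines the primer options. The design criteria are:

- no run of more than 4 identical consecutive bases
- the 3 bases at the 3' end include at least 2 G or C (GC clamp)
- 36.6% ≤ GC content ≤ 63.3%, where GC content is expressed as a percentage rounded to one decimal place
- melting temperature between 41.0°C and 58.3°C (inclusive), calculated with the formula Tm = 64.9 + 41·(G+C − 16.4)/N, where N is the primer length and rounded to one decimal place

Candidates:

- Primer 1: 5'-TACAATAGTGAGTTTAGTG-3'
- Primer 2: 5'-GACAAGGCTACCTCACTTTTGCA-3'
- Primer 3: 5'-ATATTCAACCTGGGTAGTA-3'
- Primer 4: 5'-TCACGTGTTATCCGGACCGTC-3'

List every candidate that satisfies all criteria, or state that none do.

Primer 1 (19 nt, A=6 T=7 G=5 C=1): longest run = 3 ✓; 3' end GTG has 2 G/C ✓; GC 6/19 = 31.6%, outside 36.6–63.3% ✗; Tm = 64.9 + 41·(6 − 16.4)/19 = 42.5°C ✓ — fails.
Primer 2 (23 nt, A=6 T=6 G=4 C=7): longest run = 4 ✓; 3' end GCA has 2 G/C ✓; GC 11/23 = 47.8% ✓; Tm = 64.9 + 41·(11 − 16.4)/23 = 55.3°C ✓ — passes.
Primer 3 (19 nt, A=6 T=6 G=4 C=3): longest run = 3 ✓; 3' end GTA has 1 G/C, need ≥2 ✗; GC 7/19 = 36.8% ✓; Tm = 64.9 + 41·(7 − 16.4)/19 = 44.6°C ✓ — fails.
Primer 4 (21 nt, A=3 T=6 G=5 C=7): longest run = 2 ✓; 3' end GTC has 2 G/C ✓; GC 12/21 = 57.1% ✓; Tm = 64.9 + 41·(12 − 16.4)/21 = 56.3°C ✓ — passes.

Primer 2 and Primer 4.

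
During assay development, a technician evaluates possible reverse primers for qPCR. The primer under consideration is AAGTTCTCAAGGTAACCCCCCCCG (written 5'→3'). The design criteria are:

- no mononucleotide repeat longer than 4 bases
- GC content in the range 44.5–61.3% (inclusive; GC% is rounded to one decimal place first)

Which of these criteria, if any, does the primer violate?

Fails: homopolymer run.

Base counts: A=6, T=4, G=4, C=10 (length 24).
homopolymer run: longest run = 8, exceeds 4 ✗
GC content: GC 14/24 = 58.3% ✓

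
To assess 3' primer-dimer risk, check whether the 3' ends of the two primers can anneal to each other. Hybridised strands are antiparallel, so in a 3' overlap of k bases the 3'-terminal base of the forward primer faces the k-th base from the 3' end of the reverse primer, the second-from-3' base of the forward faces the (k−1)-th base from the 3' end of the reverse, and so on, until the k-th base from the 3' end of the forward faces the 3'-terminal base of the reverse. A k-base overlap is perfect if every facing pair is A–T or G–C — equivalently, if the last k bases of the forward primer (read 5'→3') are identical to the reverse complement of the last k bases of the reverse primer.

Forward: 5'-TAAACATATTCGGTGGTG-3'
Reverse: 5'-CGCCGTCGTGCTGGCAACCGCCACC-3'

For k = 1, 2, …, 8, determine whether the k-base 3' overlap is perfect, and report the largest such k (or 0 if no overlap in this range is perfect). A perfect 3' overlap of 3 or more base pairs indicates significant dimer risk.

Longest perfect overlap: 4 complementary base pairs; significant dimer risk (threshold 3).

Last 8 bases (5'→3') — forward …CGGTGGTG, reverse …CCGCCACC.
Reverse complement of the reverse primer's last 8 bases: GGTGGCGG; its first k bases are the reverse complement of the reverse primer's last k bases, so a perfect k-base overlap needs the forward primer's last k bases to equal them.
Comparing (forward last k vs required): k=1: G vs G ✓; k=2: TG vs GG ✗; k=3: GTG vs GGT ✗; k=4: GGTG vs GGTG ✓; k=5: TGGTG vs GGTGG ✗; k=6: GTGGTG vs GGTGGC ✗; k=7: GGTGGTG vs GGTGGCG ✗; k=8: CGGTGGTG vs GGTGGCGG ✗.
Perfect overlaps at k = 1, 4; the largest is 4.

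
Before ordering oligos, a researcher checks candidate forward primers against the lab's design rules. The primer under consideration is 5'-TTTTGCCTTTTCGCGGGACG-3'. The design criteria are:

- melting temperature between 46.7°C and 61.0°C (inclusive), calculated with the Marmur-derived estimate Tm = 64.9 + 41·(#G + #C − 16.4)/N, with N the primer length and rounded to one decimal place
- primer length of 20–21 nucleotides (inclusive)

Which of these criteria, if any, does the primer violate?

Meets all criteria.

Base counts: A=1, T=8, G=6, C=5 (length 20).
Tm: Tm = 64.9 + 41·(11 − 16.4)/20 = 53.8°C ✓
length: length 20 ✓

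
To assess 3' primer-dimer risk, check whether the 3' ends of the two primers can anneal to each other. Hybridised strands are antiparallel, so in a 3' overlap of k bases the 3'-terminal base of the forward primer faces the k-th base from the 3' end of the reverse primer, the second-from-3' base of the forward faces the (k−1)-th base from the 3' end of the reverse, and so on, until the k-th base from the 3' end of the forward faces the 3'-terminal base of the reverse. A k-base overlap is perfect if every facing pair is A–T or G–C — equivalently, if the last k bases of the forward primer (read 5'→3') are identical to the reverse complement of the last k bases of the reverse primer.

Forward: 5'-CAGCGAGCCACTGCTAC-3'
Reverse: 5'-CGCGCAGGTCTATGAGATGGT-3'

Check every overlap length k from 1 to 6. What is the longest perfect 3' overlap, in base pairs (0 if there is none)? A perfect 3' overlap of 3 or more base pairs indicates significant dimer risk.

Longest perfect overlap: 2 complementary base pairs; below the dimer-risk threshold (threshold 3).

Last 6 bases (5'→3') — forward …TGCTAC, reverse …GATGGT.
Reverse complement of the reverse primer's last 6 bases: ACCATC; its first k bases are the reverse complement of the reverse primer's last k bases, so a perfect k-base overlap needs the forward primer's last k bases to equal them.
Comparing (forward last k vs required): k=1: C vs A ✗; k=2: AC vs AC ✓; k=3: TAC vs ACC ✗; k=4: CTAC vs ACCA ✗; k=5: GCTAC vs ACCAT ✗; k=6: TGCTAC vs ACCATC ✗.
Only k = 2 is perfect, so the longest perfect 3' overlap is 2.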